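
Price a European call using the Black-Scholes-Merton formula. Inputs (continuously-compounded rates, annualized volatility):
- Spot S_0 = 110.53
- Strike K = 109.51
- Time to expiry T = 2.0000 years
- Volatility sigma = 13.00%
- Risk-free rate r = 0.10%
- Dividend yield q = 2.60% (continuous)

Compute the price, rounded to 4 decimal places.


d1 = (ln(S/K) + (r - q + 0.5*sigma^2) * T) / (sigma * sqrt(T)) = -0.12961209
d2 = d1 - sigma * sqrt(T) = -0.31345985
exp(-rT) = 0.99800200; exp(-qT) = 0.94932887
C = S_0 * exp(-qT) * N(d1) - K * exp(-rT) * N(d2)
N(d1) = 0.44843667; N(d2) = 0.37696566
C = 110.5300 * 0.94932887 * 0.44843667 - 109.5100 * 0.99800200 * 0.37696566 = 5.8551

Answer: Price = 5.8551


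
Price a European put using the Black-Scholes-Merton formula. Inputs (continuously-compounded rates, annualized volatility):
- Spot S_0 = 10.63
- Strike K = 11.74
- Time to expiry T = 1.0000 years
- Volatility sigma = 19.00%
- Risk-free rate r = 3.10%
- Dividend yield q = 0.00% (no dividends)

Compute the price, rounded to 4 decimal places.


Answer: Price = 1.2619

Derivation:
d1 = (ln(S/K) + (r - q + 0.5*sigma^2) * T) / (sigma * sqrt(T)) = -0.26458748
d2 = d1 - sigma * sqrt(T) = -0.45458748
exp(-rT) = 0.96947557; exp(-qT) = 1.00000000
P = K * exp(-rT) * N(-d2) - S_0 * exp(-qT) * N(-d1)
N(-d1) = 0.60433637; N(-d2) = 0.67529698
P = 11.7400 * 0.96947557 * 0.67529698 - 10.6300 * 1.00000000 * 0.60433637 = 1.2619


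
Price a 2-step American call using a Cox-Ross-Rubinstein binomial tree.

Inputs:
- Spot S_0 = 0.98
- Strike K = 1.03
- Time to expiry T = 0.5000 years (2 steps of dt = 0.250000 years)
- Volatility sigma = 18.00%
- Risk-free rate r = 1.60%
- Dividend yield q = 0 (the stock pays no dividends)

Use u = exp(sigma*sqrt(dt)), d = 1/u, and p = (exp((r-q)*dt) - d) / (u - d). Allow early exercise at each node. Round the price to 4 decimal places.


Answer: Price = V(0,0) = 0.0355

Derivation:
dt = T/N = 0.250000
u = exp(sigma*sqrt(dt)) = 1.094174; d = 1/u = 0.913931
p = (exp((r-q)*dt) - d) / (u - d) = 0.499752
Discount per step: exp(-r*dt) = 0.996008
Stock lattice S(k, i) with i counting down-moves:
  k=0: S(0,0) = 0.9800
  k=1: S(1,0) = 1.0723; S(1,1) = 0.8957
  k=2: S(2,0) = 1.1733; S(2,1) = 0.9800; S(2,2) = 0.8186
Terminal payoffs V(N, i) = max(S_T - K, 0):
  V(2,0) = 0.143273; V(2,1) = 0.000000; V(2,2) = 0.000000
Backward induction: V(k, i) = exp(-r*dt) * [p * V(k+1, i) + (1-p) * V(k+1, i+1)]; then take max(V_cont, immediate exercise) for American.
  V(1,0) = exp(-r*dt) * [p*0.143273 + (1-p)*0.000000] = 0.071315; exercise = 0.042291; V(1,0) = max -> 0.071315
  V(1,1) = exp(-r*dt) * [p*0.000000 + (1-p)*0.000000] = 0.000000; exercise = 0.000000; V(1,1) = max -> 0.000000
  V(0,0) = exp(-r*dt) * [p*0.071315 + (1-p)*0.000000] = 0.035498; exercise = 0.000000; V(0,0) = max -> 0.035498


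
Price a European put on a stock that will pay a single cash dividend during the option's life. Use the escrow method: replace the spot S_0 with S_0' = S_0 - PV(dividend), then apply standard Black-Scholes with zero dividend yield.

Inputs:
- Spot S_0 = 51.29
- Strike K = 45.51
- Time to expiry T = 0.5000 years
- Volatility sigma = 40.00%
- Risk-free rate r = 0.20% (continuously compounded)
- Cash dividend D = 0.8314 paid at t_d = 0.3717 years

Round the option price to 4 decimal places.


Answer: Price = 3.2559

Derivation:
PV(D) = D * exp(-r * t_d) = 0.8314 * 0.99925688 = 0.83078217
S_0' = S_0 - PV(D) = 51.2900 - 0.83078217 = 50.45921783
d1 = (ln(S_0'/K) + (r + sigma^2/2)*T) / (sigma*sqrt(T)) = 0.50994194
d2 = d1 - sigma*sqrt(T) = 0.22709922
exp(-rT) = 0.99900050
N(-d1) = 0.30504607; N(-d2) = 0.41017329
P = K * exp(-rT) * N(-d2) - S_0' * N(-d1) = 45.5100 * 0.99900050 * 0.41017329 - 50.45921783 * 0.30504607 = 3.2559


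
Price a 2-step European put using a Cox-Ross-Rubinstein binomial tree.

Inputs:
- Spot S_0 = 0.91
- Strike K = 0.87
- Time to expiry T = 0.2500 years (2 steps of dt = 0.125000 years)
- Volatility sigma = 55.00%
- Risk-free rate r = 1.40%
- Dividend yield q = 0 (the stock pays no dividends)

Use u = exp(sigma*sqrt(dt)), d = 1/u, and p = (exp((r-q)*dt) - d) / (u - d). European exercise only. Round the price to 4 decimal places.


dt = T/N = 0.125000
u = exp(sigma*sqrt(dt)) = 1.214648; d = 1/u = 0.823284
p = (exp((r-q)*dt) - d) / (u - d) = 0.456014
Discount per step: exp(-r*dt) = 0.998252
Stock lattice S(k, i) with i counting down-moves:
  k=0: S(0,0) = 0.9100
  k=1: S(1,0) = 1.1053; S(1,1) = 0.7492
  k=2: S(2,0) = 1.3426; S(2,1) = 0.9100; S(2,2) = 0.6168
Terminal payoffs V(N, i) = max(K - S_T, 0):
  V(2,0) = 0.000000; V(2,1) = 0.000000; V(2,2) = 0.253206
Backward induction: V(k, i) = exp(-r*dt) * [p * V(k+1, i) + (1-p) * V(k+1, i+1)].
  V(1,0) = exp(-r*dt) * [p*0.000000 + (1-p)*0.000000] = 0.000000
  V(1,1) = exp(-r*dt) * [p*0.000000 + (1-p)*0.253206] = 0.137499
  V(0,0) = exp(-r*dt) * [p*0.000000 + (1-p)*0.137499] = 0.074667

Answer: Price = V(0,0) = 0.0747


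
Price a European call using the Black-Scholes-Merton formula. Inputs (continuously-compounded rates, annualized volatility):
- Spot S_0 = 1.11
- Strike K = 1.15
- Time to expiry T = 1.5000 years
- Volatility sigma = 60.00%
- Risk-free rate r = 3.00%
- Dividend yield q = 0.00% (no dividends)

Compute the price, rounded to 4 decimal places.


d1 = (ln(S/K) + (r - q + 0.5*sigma^2) * T) / (sigma * sqrt(T)) = 0.38048478
d2 = d1 - sigma * sqrt(T) = -0.35436214
exp(-rT) = 0.95599748; exp(-qT) = 1.00000000
C = S_0 * exp(-qT) * N(d1) - K * exp(-rT) * N(d2)
N(d1) = 0.64820721; N(d2) = 0.36153375
C = 1.1100 * 1.00000000 * 0.64820721 - 1.1500 * 0.95599748 * 0.36153375 = 0.3220

Answer: Price = 0.3220


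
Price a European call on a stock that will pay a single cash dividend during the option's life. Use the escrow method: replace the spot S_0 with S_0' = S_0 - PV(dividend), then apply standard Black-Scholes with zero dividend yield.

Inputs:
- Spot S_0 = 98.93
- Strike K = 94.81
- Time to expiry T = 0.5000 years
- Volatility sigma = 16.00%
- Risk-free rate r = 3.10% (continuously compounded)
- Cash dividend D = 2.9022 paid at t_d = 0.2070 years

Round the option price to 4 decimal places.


Answer: Price = 5.7535

Derivation:
PV(D) = D * exp(-r * t_d) = 2.9022 * 0.99360354 = 2.88363621
S_0' = S_0 - PV(D) = 98.9300 - 2.88363621 = 96.04636379
d1 = (ln(S_0'/K) + (r + sigma^2/2)*T) / (sigma*sqrt(T)) = 0.30808768
d2 = d1 - sigma*sqrt(T) = 0.19495060
exp(-rT) = 0.98461951
N(d1) = 0.62099219; N(d2) = 0.57728419
C = S_0' * N(d1) - K * exp(-rT) * N(d2) = 96.04636379 * 0.62099219 - 94.8100 * 0.98461951 * 0.57728419 = 5.7535


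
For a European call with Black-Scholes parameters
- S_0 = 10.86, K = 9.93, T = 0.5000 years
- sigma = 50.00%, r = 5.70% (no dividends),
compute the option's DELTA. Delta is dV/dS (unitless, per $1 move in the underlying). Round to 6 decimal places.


Answer: Delta = 0.695186

Derivation:
d1 = 0.5106041725; d2 = 0.1570507819
phi(d1) = 0.3501838966; exp(-qT) = 1.0000000000; exp(-rT) = 0.9719022941
N(d1) = 0.6951858732
Delta = exp(-qT) * N(d1) = 1.0000000000 * 0.6951858732 = 0.695186


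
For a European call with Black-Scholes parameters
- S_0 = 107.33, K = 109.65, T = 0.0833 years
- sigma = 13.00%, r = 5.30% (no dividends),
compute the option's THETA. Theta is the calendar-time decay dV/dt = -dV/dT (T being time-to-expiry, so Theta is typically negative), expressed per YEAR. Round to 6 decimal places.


Answer: Theta = -10.622775

Derivation:
d1 = -0.4335388095; d2 = -0.4710590707
phi(d1) = 0.3631582886; exp(-qT) = 1.0000000000; exp(-rT) = 0.9955948313
Theta = -S*exp(-qT)*phi(d1)*sigma/(2*sqrt(T)) - r*K*exp(-rT)*N(d2) + q*S*exp(-qT)*N(d1)
N(d1) = 0.3323116889; N(d2) = 0.3187992761; sqrt(T) = 0.2886173938
Term 1 = -107.3300 * 1.0000000000 * 0.3631582886 * 0.1300 / (2 * 0.2886173938) = -8.7782500186
Term 2 = -0.0530 * 109.6500 * 0.9955948313 * 0.3187992761 = -1.8445246585
Term 3 = 0 (no dividend yield, q = 0)
Theta = -8.7782500186 + (-1.8445246585) + (0.0000000000) = -10.622775


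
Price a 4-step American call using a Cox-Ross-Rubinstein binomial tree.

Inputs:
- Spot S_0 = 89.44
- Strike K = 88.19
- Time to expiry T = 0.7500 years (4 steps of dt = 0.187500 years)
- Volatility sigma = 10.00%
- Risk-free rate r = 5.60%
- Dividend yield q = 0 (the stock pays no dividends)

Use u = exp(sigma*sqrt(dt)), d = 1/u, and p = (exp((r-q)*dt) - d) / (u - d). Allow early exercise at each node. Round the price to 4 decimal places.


Answer: Price = V(0,0) = 6.0131

Derivation:
dt = T/N = 0.187500
u = exp(sigma*sqrt(dt)) = 1.044252; d = 1/u = 0.957623
p = (exp((r-q)*dt) - d) / (u - d) = 0.611021
Discount per step: exp(-r*dt) = 0.989555
Stock lattice S(k, i) with i counting down-moves:
  k=0: S(0,0) = 89.4400
  k=1: S(1,0) = 93.3979; S(1,1) = 85.6498
  k=2: S(2,0) = 97.5310; S(2,1) = 89.4400; S(2,2) = 82.0202
  k=3: S(3,0) = 101.8470; S(3,1) = 93.3979; S(3,2) = 85.6498; S(3,3) = 78.5444
  k=4: S(4,0) = 106.3540; S(4,1) = 97.5310; S(4,2) = 89.4400; S(4,3) = 82.0202; S(4,4) = 75.2159
Terminal payoffs V(N, i) = max(S_T - K, 0):
  V(4,0) = 18.163993; V(4,1) = 9.341027; V(4,2) = 1.250000; V(4,3) = 0.000000; V(4,4) = 0.000000
Backward induction: V(k, i) = exp(-r*dt) * [p * V(k+1, i) + (1-p) * V(k+1, i+1)]; then take max(V_cont, immediate exercise) for American.
  V(3,0) = exp(-r*dt) * [p*18.163993 + (1-p)*9.341027] = 14.578164; exercise = 13.657014; V(3,0) = max -> 14.578164
  V(3,1) = exp(-r*dt) * [p*9.341027 + (1-p)*1.250000] = 6.129090; exercise = 5.207939; V(3,1) = max -> 6.129090
  V(3,2) = exp(-r*dt) * [p*1.250000 + (1-p)*0.000000] = 0.755798; exercise = 0.000000; V(3,2) = max -> 0.755798
  V(3,3) = exp(-r*dt) * [p*0.000000 + (1-p)*0.000000] = 0.000000; exercise = 0.000000; V(3,3) = max -> 0.000000
  V(2,0) = exp(-r*dt) * [p*14.578164 + (1-p)*6.129090] = 11.173706; exercise = 9.341027; V(2,0) = max -> 11.173706
  V(2,1) = exp(-r*dt) * [p*6.129090 + (1-p)*0.755798] = 3.996802; exercise = 1.250000; V(2,1) = max -> 3.996802
  V(2,2) = exp(-r*dt) * [p*0.755798 + (1-p)*0.000000] = 0.456985; exercise = 0.000000; V(2,2) = max -> 0.456985
  V(1,0) = exp(-r*dt) * [p*11.173706 + (1-p)*3.996802] = 8.294488; exercise = 5.207939; V(1,0) = max -> 8.294488
  V(1,1) = exp(-r*dt) * [p*3.996802 + (1-p)*0.456985] = 2.592521; exercise = 0.000000; V(1,1) = max -> 2.592521
  V(0,0) = exp(-r*dt) * [p*8.294488 + (1-p)*2.592521] = 6.013070; exercise = 1.250000; V(0,0) = max -> 6.013070


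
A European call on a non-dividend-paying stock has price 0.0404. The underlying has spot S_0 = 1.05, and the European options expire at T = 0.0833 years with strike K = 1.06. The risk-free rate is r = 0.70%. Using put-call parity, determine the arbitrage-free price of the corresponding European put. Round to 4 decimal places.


Put-call parity: C - P = S_0 * exp(-qT) - K * exp(-rT).
S_0 * exp(-qT) = 1.0500 * 1.00000000 = 1.05000000
K * exp(-rT) = 1.0600 * 0.99941707 = 1.05938209
P = C - S*exp(-qT) + K*exp(-rT)
P = 0.0404 - 1.05000000 + 1.05938209 = 0.0498

Answer: Put price = 0.0498


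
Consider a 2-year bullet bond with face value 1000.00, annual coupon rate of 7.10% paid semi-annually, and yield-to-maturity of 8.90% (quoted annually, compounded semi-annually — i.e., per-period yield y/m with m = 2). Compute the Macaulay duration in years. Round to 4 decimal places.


Answer: Macaulay duration = 1.8976 years

Derivation:
Coupon per period c = face * coupon_rate / m = 35.500000
Periods per year m = 2; per-period yield y/m = 0.044500
Number of cashflows N = 4
Cashflows (t years, CF_t, discount factor 1/(1+y/m)^(m*t), PV):
  t = 0.5000: CF_t = 35.500000, DF = 0.957396, PV = 33.987554
  t = 1.0000: CF_t = 35.500000, DF = 0.916607, PV = 32.539544
  t = 1.5000: CF_t = 35.500000, DF = 0.877556, PV = 31.153226
  t = 2.0000: CF_t = 1035.500000, DF = 0.840168, PV = 869.994137
Price P = sum_t PV_t = 967.674461
Macaulay numerator sum_t t * PV_t:
  t * PV_t at t = 0.5000: 16.993777
  t * PV_t at t = 1.0000: 32.539544
  t * PV_t at t = 1.5000: 46.729838
  t * PV_t at t = 2.0000: 1739.988274
Macaulay duration D = (sum_t t * PV_t) / P = 1836.251434 / 967.674461 = 1.897592


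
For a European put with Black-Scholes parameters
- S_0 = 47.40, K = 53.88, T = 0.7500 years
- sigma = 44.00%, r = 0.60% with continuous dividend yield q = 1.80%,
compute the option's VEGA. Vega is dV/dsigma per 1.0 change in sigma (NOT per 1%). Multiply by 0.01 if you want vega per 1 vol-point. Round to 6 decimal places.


d1 = -0.1693660238; d2 = -0.5504172015
phi(d1) = 0.3932613174; exp(-qT) = 0.9865907163; exp(-rT) = 0.9955101098
Vega = S * exp(-qT) * phi(d1) * sqrt(T) = 47.4000 * 0.9865907163 * 0.3932613174 * 0.8660254038 = 15.926752

Answer: Vega = 15.926752


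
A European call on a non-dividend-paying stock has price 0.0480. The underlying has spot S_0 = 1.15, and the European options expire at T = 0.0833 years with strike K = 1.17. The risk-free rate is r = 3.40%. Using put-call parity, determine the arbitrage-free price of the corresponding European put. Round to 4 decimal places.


Answer: Put price = 0.0647

Derivation:
Put-call parity: C - P = S_0 * exp(-qT) - K * exp(-rT).
S_0 * exp(-qT) = 1.1500 * 1.00000000 = 1.15000000
K * exp(-rT) = 1.1700 * 0.99717181 = 1.16669101
P = C - S*exp(-qT) + K*exp(-rT)
P = 0.0480 - 1.15000000 + 1.16669101 = 0.0647


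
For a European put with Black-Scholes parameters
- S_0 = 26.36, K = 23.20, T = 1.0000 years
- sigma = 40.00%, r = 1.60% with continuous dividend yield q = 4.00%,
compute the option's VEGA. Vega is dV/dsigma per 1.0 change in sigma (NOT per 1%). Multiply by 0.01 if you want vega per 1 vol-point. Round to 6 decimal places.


Answer: Vega = 9.092584

Derivation:
d1 = 0.4592385774; d2 = 0.0592385774
phi(d1) = 0.3590159119; exp(-qT) = 0.9607894392; exp(-rT) = 0.9841273201
Vega = S * exp(-qT) * phi(d1) * sqrt(T) = 26.3600 * 0.9607894392 * 0.3590159119 * 1.0000000000 = 9.092584


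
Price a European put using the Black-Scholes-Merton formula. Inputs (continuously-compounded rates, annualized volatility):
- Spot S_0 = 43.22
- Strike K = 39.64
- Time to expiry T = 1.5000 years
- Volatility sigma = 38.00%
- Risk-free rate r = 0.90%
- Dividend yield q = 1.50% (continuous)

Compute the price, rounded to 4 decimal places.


d1 = (ln(S/K) + (r - q + 0.5*sigma^2) * T) / (sigma * sqrt(T)) = 0.39914788
d2 = d1 - sigma * sqrt(T) = -0.06625517
exp(-rT) = 0.98659072; exp(-qT) = 0.97775124
P = K * exp(-rT) * N(-d2) - S_0 * exp(-qT) * N(-d1)
N(-d1) = 0.34489212; N(-d2) = 0.52641266
P = 39.6400 * 0.98659072 * 0.52641266 - 43.2200 * 0.97775124 * 0.34489212 = 6.0126

Answer: Price = 6.0126


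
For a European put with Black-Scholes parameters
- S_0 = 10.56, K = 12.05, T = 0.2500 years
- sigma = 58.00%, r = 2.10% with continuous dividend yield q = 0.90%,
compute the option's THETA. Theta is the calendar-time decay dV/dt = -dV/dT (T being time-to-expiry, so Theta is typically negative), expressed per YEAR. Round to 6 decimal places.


d1 = -0.2997978678; d2 = -0.5897978678
phi(d1) = 0.3814109356; exp(-qT) = 0.9977525294; exp(-rT) = 0.9947637572
Theta = -S*exp(-qT)*phi(d1)*sigma/(2*sqrt(T)) + r*K*exp(-rT)*N(-d2) - q*S*exp(-qT)*N(-d1)
N(-d1) = 0.6178343291; N(-d2) = 0.7223369138; sqrt(T) = 0.5000000000
Term 1 = -10.5600 * 0.9977525294 * 0.3814109356 * 0.5800 / (2 * 0.5000000000) = -2.3308154594
Term 2 = 0.0210 * 12.0500 * 0.9947637572 * 0.7223369138 = 0.1818302371
Term 3 = -0.0090 * 10.5600 * 0.9977525294 * 0.6178343291 = -0.0585870055
Theta = -2.3308154594 + (0.1818302371) + (-0.0585870055) = -2.207572

Answer: Theta = -2.207572


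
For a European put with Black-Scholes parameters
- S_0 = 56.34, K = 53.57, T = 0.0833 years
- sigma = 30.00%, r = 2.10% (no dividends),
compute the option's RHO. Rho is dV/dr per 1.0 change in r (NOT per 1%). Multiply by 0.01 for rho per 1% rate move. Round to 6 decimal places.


Answer: Rho = -1.283013

Derivation:
d1 = 0.6457609481; d2 = 0.5591757300
phi(d1) = 0.3238605898; exp(-qT) = 1.0000000000; exp(-rT) = 0.9982522291
N(-d2) = 0.2880208975
Rho = -K*T*exp(-rT)*N(-d2) = -53.5700 * 0.0833 * 0.9982522291 * 0.2880208975 = -1.283013


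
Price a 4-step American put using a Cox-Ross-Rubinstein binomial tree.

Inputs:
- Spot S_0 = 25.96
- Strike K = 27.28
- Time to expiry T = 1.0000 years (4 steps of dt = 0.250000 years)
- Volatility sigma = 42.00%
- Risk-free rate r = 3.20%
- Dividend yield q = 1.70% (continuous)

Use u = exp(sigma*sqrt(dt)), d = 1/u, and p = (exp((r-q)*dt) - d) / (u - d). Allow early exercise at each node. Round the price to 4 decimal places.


Answer: Price = V(0,0) = 4.8493

Derivation:
dt = T/N = 0.250000
u = exp(sigma*sqrt(dt)) = 1.233678; d = 1/u = 0.810584
p = (exp((r-q)*dt) - d) / (u - d) = 0.456572
Discount per step: exp(-r*dt) = 0.992032
Stock lattice S(k, i) with i counting down-moves:
  k=0: S(0,0) = 25.9600
  k=1: S(1,0) = 32.0263; S(1,1) = 21.0428
  k=2: S(2,0) = 39.5101; S(2,1) = 25.9600; S(2,2) = 17.0569
  k=3: S(3,0) = 48.7428; S(3,1) = 32.0263; S(3,2) = 21.0428; S(3,3) = 13.8261
  k=4: S(4,0) = 60.1329; S(4,1) = 39.5101; S(4,2) = 25.9600; S(4,3) = 17.0569; S(4,4) = 11.2072
Terminal payoffs V(N, i) = max(K - S_T, 0):
  V(4,0) = 0.000000; V(4,1) = 0.000000; V(4,2) = 1.320000; V(4,3) = 10.223065; V(4,4) = 16.072795
Backward induction: V(k, i) = exp(-r*dt) * [p * V(k+1, i) + (1-p) * V(k+1, i+1)]; then take max(V_cont, immediate exercise) for American.
  V(3,0) = exp(-r*dt) * [p*0.000000 + (1-p)*0.000000] = 0.000000; exercise = 0.000000; V(3,0) = max -> 0.000000
  V(3,1) = exp(-r*dt) * [p*0.000000 + (1-p)*1.320000] = 0.711609; exercise = 0.000000; V(3,1) = max -> 0.711609
  V(3,2) = exp(-r*dt) * [p*1.320000 + (1-p)*10.223065] = 6.109106; exercise = 6.237233; V(3,2) = max -> 6.237233
  V(3,3) = exp(-r*dt) * [p*10.223065 + (1-p)*16.072795] = 13.295184; exercise = 13.453917; V(3,3) = max -> 13.453917
  V(2,0) = exp(-r*dt) * [p*0.000000 + (1-p)*0.711609] = 0.383627; exercise = 0.000000; V(2,0) = max -> 0.383627
  V(2,1) = exp(-r*dt) * [p*0.711609 + (1-p)*6.237233] = 3.684791; exercise = 1.320000; V(2,1) = max -> 3.684791
  V(2,2) = exp(-r*dt) * [p*6.237233 + (1-p)*13.453917] = 10.078033; exercise = 10.223065; V(2,2) = max -> 10.223065
  V(1,0) = exp(-r*dt) * [p*0.383627 + (1-p)*3.684791] = 2.160221; exercise = 0.000000; V(1,0) = max -> 2.160221
  V(1,1) = exp(-r*dt) * [p*3.684791 + (1-p)*10.223065] = 7.180200; exercise = 6.237233; V(1,1) = max -> 7.180200
  V(0,0) = exp(-r*dt) * [p*2.160221 + (1-p)*7.180200] = 4.849268; exercise = 1.320000; V(0,0) = max -> 4.849268


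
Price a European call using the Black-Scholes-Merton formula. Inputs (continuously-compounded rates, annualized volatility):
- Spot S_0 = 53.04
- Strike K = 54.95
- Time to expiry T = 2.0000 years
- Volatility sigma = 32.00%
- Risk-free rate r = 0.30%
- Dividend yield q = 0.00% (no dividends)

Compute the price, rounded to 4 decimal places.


d1 = (ln(S/K) + (r - q + 0.5*sigma^2) * T) / (sigma * sqrt(T)) = 0.16135882
d2 = d1 - sigma * sqrt(T) = -0.29118952
exp(-rT) = 0.99401796; exp(-qT) = 1.00000000
C = S_0 * exp(-qT) * N(d1) - K * exp(-rT) * N(d2)
N(d1) = 0.56409460; N(d2) = 0.38545319
C = 53.0400 * 1.00000000 * 0.56409460 - 54.9500 * 0.99401796 * 0.38545319 = 8.8656

Answer: Price = 8.8656


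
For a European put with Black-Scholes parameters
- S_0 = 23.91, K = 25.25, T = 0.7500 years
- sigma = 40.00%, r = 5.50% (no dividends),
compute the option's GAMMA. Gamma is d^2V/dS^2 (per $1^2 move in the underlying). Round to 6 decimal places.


Answer: Gamma = 0.047730

Derivation:
d1 = 0.1348708293; d2 = -0.2115393322
phi(d1) = 0.3953303227; exp(-qT) = 1.0000000000; exp(-rT) = 0.9595892027
Gamma = exp(-qT) * phi(d1) / (S * sigma * sqrt(T)) = 1.0000000000 * 0.3953303227 / (23.9100 * 0.4000 * 0.8660254038) = 0.047730


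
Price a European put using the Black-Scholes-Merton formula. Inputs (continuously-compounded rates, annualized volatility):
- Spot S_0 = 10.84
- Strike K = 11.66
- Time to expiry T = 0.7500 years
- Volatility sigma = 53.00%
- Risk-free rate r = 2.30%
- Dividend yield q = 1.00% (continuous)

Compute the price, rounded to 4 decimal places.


Answer: Price = 2.3861

Derivation:
d1 = (ln(S/K) + (r - q + 0.5*sigma^2) * T) / (sigma * sqrt(T)) = 0.09186692
d2 = d1 - sigma * sqrt(T) = -0.36712655
exp(-rT) = 0.98289793; exp(-qT) = 0.99252805
P = K * exp(-rT) * N(-d2) - S_0 * exp(-qT) * N(-d1)
N(-d1) = 0.46340189; N(-d2) = 0.64323769
P = 11.6600 * 0.98289793 * 0.64323769 - 10.8400 * 0.99252805 * 0.46340189 = 2.3861


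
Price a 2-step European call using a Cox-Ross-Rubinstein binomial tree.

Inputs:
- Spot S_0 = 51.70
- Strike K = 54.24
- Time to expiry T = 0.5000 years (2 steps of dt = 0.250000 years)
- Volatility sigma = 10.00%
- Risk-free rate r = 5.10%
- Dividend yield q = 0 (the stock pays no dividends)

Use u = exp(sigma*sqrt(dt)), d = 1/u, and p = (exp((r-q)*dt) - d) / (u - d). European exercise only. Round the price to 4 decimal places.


Answer: Price = V(0,0) = 1.0709

Derivation:
dt = T/N = 0.250000
u = exp(sigma*sqrt(dt)) = 1.051271; d = 1/u = 0.951229
p = (exp((r-q)*dt) - d) / (u - d) = 0.615765
Discount per step: exp(-r*dt) = 0.987331
Stock lattice S(k, i) with i counting down-moves:
  k=0: S(0,0) = 51.7000
  k=1: S(1,0) = 54.3507; S(1,1) = 49.1786
  k=2: S(2,0) = 57.1373; S(2,1) = 51.7000; S(2,2) = 46.7801
Terminal payoffs V(N, i) = max(S_T - K, 0):
  V(2,0) = 2.897336; V(2,1) = 0.000000; V(2,2) = 0.000000
Backward induction: V(k, i) = exp(-r*dt) * [p * V(k+1, i) + (1-p) * V(k+1, i+1)].
  V(1,0) = exp(-r*dt) * [p*2.897336 + (1-p)*0.000000] = 1.761477
  V(1,1) = exp(-r*dt) * [p*0.000000 + (1-p)*0.000000] = 0.000000
  V(0,0) = exp(-r*dt) * [p*1.761477 + (1-p)*0.000000] = 1.070915


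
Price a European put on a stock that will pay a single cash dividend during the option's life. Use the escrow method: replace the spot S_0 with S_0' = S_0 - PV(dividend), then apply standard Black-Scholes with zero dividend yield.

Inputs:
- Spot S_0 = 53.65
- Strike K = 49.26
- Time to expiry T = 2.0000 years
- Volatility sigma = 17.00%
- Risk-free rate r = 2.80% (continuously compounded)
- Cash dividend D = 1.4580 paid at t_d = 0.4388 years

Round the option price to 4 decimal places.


PV(D) = D * exp(-r * t_d) = 1.4580 * 0.98778877 = 1.44019603
S_0' = S_0 - PV(D) = 53.6500 - 1.44019603 = 52.20980397
d1 = (ln(S_0'/K) + (r + sigma^2/2)*T) / (sigma*sqrt(T)) = 0.59504242
d2 = d1 - sigma*sqrt(T) = 0.35462611
exp(-rT) = 0.94553914
N(-d1) = 0.27590756; N(-d2) = 0.36143486
P = K * exp(-rT) * N(-d2) - S_0' * N(-d1) = 49.2600 * 0.94553914 * 0.36143486 - 52.20980397 * 0.27590756 = 2.4296

Answer: Price = 2.4296


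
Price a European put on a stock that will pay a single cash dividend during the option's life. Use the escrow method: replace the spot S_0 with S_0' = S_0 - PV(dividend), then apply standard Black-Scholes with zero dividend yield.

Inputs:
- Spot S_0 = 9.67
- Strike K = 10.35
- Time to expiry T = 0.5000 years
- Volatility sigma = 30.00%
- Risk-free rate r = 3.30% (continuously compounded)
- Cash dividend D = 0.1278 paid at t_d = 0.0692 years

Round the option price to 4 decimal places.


PV(D) = D * exp(-r * t_d) = 0.1278 * 0.99771901 = 0.12750849
S_0' = S_0 - PV(D) = 9.6700 - 0.12750849 = 9.54249151
d1 = (ln(S_0'/K) + (r + sigma^2/2)*T) / (sigma*sqrt(T)) = -0.19908310
d2 = d1 - sigma*sqrt(T) = -0.41121514
exp(-rT) = 0.98363538
N(-d1) = 0.57890113; N(-d2) = 0.65954261
P = K * exp(-rT) * N(-d2) - S_0' * N(-d1) = 10.3500 * 0.98363538 * 0.65954261 - 9.54249151 * 0.57890113 = 1.1904

Answer: Price = 1.1904


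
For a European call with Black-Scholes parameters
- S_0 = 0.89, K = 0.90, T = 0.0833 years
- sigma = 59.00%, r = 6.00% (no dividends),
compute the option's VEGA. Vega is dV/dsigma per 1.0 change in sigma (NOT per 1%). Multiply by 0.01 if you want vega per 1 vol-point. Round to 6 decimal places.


d1 = 0.0488774728; d2 = -0.1214067895
phi(d1) = 0.3984660269; exp(-qT) = 1.0000000000; exp(-rT) = 0.9950144692
Vega = S * exp(-qT) * phi(d1) * sqrt(T) = 0.8900 * 1.0000000000 * 0.3984660269 * 0.2886173938 = 0.102354

Answer: Vega = 0.102354


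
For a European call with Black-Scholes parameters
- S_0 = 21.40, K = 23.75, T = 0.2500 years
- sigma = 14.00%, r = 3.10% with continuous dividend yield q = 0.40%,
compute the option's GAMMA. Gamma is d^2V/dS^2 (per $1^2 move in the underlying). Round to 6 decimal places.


Answer: Gamma = 0.105946

Derivation:
d1 = -1.3570229779; d2 = -1.4270229779
phi(d1) = 0.1588659976; exp(-qT) = 0.9990004998; exp(-rT) = 0.9922799538
Gamma = exp(-qT) * phi(d1) / (S * sigma * sqrt(T)) = 0.9990004998 * 0.1588659976 / (21.4000 * 0.1400 * 0.5000000000) = 0.105946


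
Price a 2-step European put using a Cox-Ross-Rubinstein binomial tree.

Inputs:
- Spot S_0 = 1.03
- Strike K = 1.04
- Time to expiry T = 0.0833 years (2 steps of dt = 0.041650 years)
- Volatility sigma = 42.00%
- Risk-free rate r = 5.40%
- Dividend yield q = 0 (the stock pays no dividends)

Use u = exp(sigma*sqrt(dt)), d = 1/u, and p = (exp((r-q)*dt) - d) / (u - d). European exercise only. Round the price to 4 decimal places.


dt = T/N = 0.041650
u = exp(sigma*sqrt(dt)) = 1.089496; d = 1/u = 0.917856
p = (exp((r-q)*dt) - d) / (u - d) = 0.491703
Discount per step: exp(-r*dt) = 0.997753
Stock lattice S(k, i) with i counting down-moves:
  k=0: S(0,0) = 1.0300
  k=1: S(1,0) = 1.1222; S(1,1) = 0.9454
  k=2: S(2,0) = 1.2226; S(2,1) = 1.0300; S(2,2) = 0.8677
Terminal payoffs V(N, i) = max(K - S_T, 0):
  V(2,0) = 0.000000; V(2,1) = 0.010000; V(2,2) = 0.172267
Backward induction: V(k, i) = exp(-r*dt) * [p * V(k+1, i) + (1-p) * V(k+1, i+1)].
  V(1,0) = exp(-r*dt) * [p*0.000000 + (1-p)*0.010000] = 0.005072
  V(1,1) = exp(-r*dt) * [p*0.010000 + (1-p)*0.172267] = 0.092272
  V(0,0) = exp(-r*dt) * [p*0.005072 + (1-p)*0.092272] = 0.049284

Answer: Price = V(0,0) = 0.0493


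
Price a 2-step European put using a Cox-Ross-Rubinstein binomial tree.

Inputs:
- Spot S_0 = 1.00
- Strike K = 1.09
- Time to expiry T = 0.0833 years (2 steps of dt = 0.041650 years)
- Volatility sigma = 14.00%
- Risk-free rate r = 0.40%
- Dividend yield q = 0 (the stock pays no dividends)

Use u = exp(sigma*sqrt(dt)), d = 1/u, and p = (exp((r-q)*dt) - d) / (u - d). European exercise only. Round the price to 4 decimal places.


Answer: Price = V(0,0) = 0.0896

Derivation:
dt = T/N = 0.041650
u = exp(sigma*sqrt(dt)) = 1.028984; d = 1/u = 0.971833
p = (exp((r-q)*dt) - d) / (u - d) = 0.495773
Discount per step: exp(-r*dt) = 0.999833
Stock lattice S(k, i) with i counting down-moves:
  k=0: S(0,0) = 1.0000
  k=1: S(1,0) = 1.0290; S(1,1) = 0.9718
  k=2: S(2,0) = 1.0588; S(2,1) = 1.0000; S(2,2) = 0.9445
Terminal payoffs V(N, i) = max(K - S_T, 0):
  V(2,0) = 0.031192; V(2,1) = 0.090000; V(2,2) = 0.145541
Backward induction: V(k, i) = exp(-r*dt) * [p * V(k+1, i) + (1-p) * V(k+1, i+1)].
  V(1,0) = exp(-r*dt) * [p*0.031192 + (1-p)*0.090000] = 0.060835
  V(1,1) = exp(-r*dt) * [p*0.090000 + (1-p)*0.145541] = 0.117986
  V(0,0) = exp(-r*dt) * [p*0.060835 + (1-p)*0.117986] = 0.089637


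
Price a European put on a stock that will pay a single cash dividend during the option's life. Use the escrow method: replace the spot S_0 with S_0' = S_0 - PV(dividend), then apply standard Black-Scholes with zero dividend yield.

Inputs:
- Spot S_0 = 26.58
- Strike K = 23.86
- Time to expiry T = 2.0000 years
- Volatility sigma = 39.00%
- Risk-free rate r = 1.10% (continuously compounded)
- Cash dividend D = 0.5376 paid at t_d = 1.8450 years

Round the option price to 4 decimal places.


PV(D) = D * exp(-r * t_d) = 0.5376 * 0.97990956 = 0.52679938
S_0' = S_0 - PV(D) = 26.5800 - 0.52679938 = 26.05320062
d1 = (ln(S_0'/K) + (r + sigma^2/2)*T) / (sigma*sqrt(T)) = 0.47509817
d2 = d1 - sigma*sqrt(T) = -0.07644512
exp(-rT) = 0.97824024
N(-d1) = 0.31735850; N(-d2) = 0.53046751
P = K * exp(-rT) * N(-d2) - S_0' * N(-d1) = 23.8600 * 0.97824024 * 0.53046751 - 26.05320062 * 0.31735850 = 4.1133

Answer: Price = 4.1133


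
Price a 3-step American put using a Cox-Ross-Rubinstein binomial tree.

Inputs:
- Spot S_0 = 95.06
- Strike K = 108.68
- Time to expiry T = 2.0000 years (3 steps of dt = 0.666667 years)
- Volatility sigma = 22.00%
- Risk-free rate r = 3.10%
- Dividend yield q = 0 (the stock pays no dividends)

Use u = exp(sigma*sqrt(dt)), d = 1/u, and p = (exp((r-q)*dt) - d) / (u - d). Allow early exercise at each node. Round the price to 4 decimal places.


dt = T/N = 0.666667
u = exp(sigma*sqrt(dt)) = 1.196774; d = 1/u = 0.835580
p = (exp((r-q)*dt) - d) / (u - d) = 0.513026
Discount per step: exp(-r*dt) = 0.979545
Stock lattice S(k, i) with i counting down-moves:
  k=0: S(0,0) = 95.0600
  k=1: S(1,0) = 113.7653; S(1,1) = 79.4302
  k=2: S(2,0) = 136.1513; S(2,1) = 95.0600; S(2,2) = 66.3703
  k=3: S(3,0) = 162.9423; S(3,1) = 113.7653; S(3,2) = 79.4302; S(3,3) = 55.4577
Terminal payoffs V(N, i) = max(K - S_T, 0):
  V(3,0) = 0.000000; V(3,1) = 0.000000; V(3,2) = 29.249770; V(3,3) = 53.222302
Backward induction: V(k, i) = exp(-r*dt) * [p * V(k+1, i) + (1-p) * V(k+1, i+1)]; then take max(V_cont, immediate exercise) for American.
  V(2,0) = exp(-r*dt) * [p*0.000000 + (1-p)*0.000000] = 0.000000; exercise = 0.000000; V(2,0) = max -> 0.000000
  V(2,1) = exp(-r*dt) * [p*0.000000 + (1-p)*29.249770] = 13.952523; exercise = 13.620000; V(2,1) = max -> 13.952523
  V(2,2) = exp(-r*dt) * [p*29.249770 + (1-p)*53.222302] = 40.086690; exercise = 42.309693; V(2,2) = max -> 42.309693
  V(1,0) = exp(-r*dt) * [p*0.000000 + (1-p)*13.952523] = 6.655536; exercise = 0.000000; V(1,0) = max -> 6.655536
  V(1,1) = exp(-r*dt) * [p*13.952523 + (1-p)*42.309693] = 27.193870; exercise = 29.249770; V(1,1) = max -> 29.249770
  V(0,0) = exp(-r*dt) * [p*6.655536 + (1-p)*29.249770] = 17.297145; exercise = 13.620000; V(0,0) = max -> 17.297145

Answer: Price = V(0,0) = 17.2971


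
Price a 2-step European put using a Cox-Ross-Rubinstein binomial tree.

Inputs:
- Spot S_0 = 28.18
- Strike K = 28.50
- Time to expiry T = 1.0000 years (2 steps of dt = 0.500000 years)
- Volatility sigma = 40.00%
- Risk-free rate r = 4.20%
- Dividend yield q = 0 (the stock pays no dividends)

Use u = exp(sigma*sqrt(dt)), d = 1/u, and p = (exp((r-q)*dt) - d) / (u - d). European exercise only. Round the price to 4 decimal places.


dt = T/N = 0.500000
u = exp(sigma*sqrt(dt)) = 1.326896; d = 1/u = 0.753638
p = (exp((r-q)*dt) - d) / (u - d) = 0.466777
Discount per step: exp(-r*dt) = 0.979219
Stock lattice S(k, i) with i counting down-moves:
  k=0: S(0,0) = 28.1800
  k=1: S(1,0) = 37.3919; S(1,1) = 21.2375
  k=2: S(2,0) = 49.6152; S(2,1) = 28.1800; S(2,2) = 16.0054
Terminal payoffs V(N, i) = max(K - S_T, 0):
  V(2,0) = 0.000000; V(2,1) = 0.320000; V(2,2) = 12.494585
Backward induction: V(k, i) = exp(-r*dt) * [p * V(k+1, i) + (1-p) * V(k+1, i+1)].
  V(1,0) = exp(-r*dt) * [p*0.000000 + (1-p)*0.320000] = 0.167085
  V(1,1) = exp(-r*dt) * [p*0.320000 + (1-p)*12.494585] = 6.670213
  V(0,0) = exp(-r*dt) * [p*0.167085 + (1-p)*6.670213] = 3.559169

Answer: Price = V(0,0) = 3.5592


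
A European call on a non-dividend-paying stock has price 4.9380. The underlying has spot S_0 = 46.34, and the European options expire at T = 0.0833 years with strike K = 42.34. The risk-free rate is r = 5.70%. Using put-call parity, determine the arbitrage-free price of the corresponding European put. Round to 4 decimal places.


Answer: Put price = 0.7374

Derivation:
Put-call parity: C - P = S_0 * exp(-qT) - K * exp(-rT).
S_0 * exp(-qT) = 46.3400 * 1.00000000 = 46.34000000
K * exp(-rT) = 42.3400 * 0.99526315 = 42.13944196
P = C - S*exp(-qT) + K*exp(-rT)
P = 4.9380 - 46.34000000 + 42.13944196 = 0.7374


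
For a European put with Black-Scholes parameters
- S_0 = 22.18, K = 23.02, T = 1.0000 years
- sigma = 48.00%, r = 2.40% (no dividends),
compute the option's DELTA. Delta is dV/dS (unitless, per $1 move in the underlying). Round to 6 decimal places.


Answer: Delta = -0.415836

Derivation:
d1 = 0.2125574555; d2 = -0.2674425445
phi(d1) = 0.3900310728; exp(-qT) = 1.0000000000; exp(-rT) = 0.9762857098
N(-d1) = 0.4158360793
Delta = -exp(-qT) * N(-d1) = -1.0000000000 * 0.4158360793 = -0.415836


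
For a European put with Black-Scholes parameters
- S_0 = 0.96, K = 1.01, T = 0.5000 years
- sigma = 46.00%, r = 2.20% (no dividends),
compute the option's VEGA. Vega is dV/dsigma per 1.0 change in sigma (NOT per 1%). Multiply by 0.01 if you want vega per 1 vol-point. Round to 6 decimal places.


d1 = 0.0403594250; d2 = -0.2849096943
phi(d1) = 0.3986174975; exp(-qT) = 1.0000000000; exp(-rT) = 0.9890602788
Vega = S * exp(-qT) * phi(d1) * sqrt(T) = 0.9600 * 1.0000000000 * 0.3986174975 * 0.7071067812 = 0.270591

Answer: Vega = 0.270591


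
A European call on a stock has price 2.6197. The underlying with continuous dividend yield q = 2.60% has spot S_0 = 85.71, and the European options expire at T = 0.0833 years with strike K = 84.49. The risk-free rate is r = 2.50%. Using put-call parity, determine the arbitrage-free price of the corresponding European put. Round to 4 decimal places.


Put-call parity: C - P = S_0 * exp(-qT) - K * exp(-rT).
S_0 * exp(-qT) = 85.7100 * 0.99783654 = 85.52457016
K * exp(-rT) = 84.4900 * 0.99791967 = 84.31423266
P = C - S*exp(-qT) + K*exp(-rT)
P = 2.6197 - 85.52457016 + 84.31423266 = 1.4094

Answer: Put price = 1.4094


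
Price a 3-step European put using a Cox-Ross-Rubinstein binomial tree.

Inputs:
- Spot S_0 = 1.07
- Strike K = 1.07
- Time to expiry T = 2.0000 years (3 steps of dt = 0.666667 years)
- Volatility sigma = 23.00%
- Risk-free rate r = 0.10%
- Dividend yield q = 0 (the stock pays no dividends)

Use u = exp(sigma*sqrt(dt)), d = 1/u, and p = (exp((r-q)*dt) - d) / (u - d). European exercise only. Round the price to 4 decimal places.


Answer: Price = V(0,0) = 0.1486

Derivation:
dt = T/N = 0.666667
u = exp(sigma*sqrt(dt)) = 1.206585; d = 1/u = 0.828785
p = (exp((r-q)*dt) - d) / (u - d) = 0.454954
Discount per step: exp(-r*dt) = 0.999334
Stock lattice S(k, i) with i counting down-moves:
  k=0: S(0,0) = 1.0700
  k=1: S(1,0) = 1.2910; S(1,1) = 0.8868
  k=2: S(2,0) = 1.5578; S(2,1) = 1.0700; S(2,2) = 0.7350
  k=3: S(3,0) = 1.8796; S(3,1) = 1.2910; S(3,2) = 0.8868; S(3,3) = 0.6091
Terminal payoffs V(N, i) = max(K - S_T, 0):
  V(3,0) = 0.000000; V(3,1) = 0.000000; V(3,2) = 0.183200; V(3,3) = 0.460870
Backward induction: V(k, i) = exp(-r*dt) * [p * V(k+1, i) + (1-p) * V(k+1, i+1)].
  V(2,0) = exp(-r*dt) * [p*0.000000 + (1-p)*0.000000] = 0.000000
  V(2,1) = exp(-r*dt) * [p*0.000000 + (1-p)*0.183200] = 0.099786
  V(2,2) = exp(-r*dt) * [p*0.183200 + (1-p)*0.460870] = 0.334320
  V(1,0) = exp(-r*dt) * [p*0.000000 + (1-p)*0.099786] = 0.054352
  V(1,1) = exp(-r*dt) * [p*0.099786 + (1-p)*0.334320] = 0.227466
  V(0,0) = exp(-r*dt) * [p*0.054352 + (1-p)*0.227466] = 0.148608


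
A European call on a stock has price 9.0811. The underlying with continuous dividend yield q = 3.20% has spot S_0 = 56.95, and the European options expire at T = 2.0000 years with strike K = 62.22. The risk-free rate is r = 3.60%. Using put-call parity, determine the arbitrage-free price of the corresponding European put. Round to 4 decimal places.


Answer: Put price = 13.5593

Derivation:
Put-call parity: C - P = S_0 * exp(-qT) - K * exp(-rT).
S_0 * exp(-qT) = 56.9500 * 0.93800500 = 53.41938472
K * exp(-rT) = 62.2200 * 0.93053090 = 57.89763234
P = C - S*exp(-qT) + K*exp(-rT)
P = 9.0811 - 53.41938472 + 57.89763234 = 13.5593


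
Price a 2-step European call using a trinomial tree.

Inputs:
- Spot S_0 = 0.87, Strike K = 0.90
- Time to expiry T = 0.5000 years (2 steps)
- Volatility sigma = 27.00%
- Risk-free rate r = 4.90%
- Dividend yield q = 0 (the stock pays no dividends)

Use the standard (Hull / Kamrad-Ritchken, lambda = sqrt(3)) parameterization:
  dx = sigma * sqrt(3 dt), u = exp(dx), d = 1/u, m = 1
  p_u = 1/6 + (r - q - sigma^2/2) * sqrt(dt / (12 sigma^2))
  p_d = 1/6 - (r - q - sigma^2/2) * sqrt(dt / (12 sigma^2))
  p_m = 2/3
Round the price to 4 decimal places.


dt = T/N = 0.250000; dx = sigma*sqrt(3*dt) = 0.233827
u = exp(dx) = 1.263426; d = 1/u = 0.791499
p_u = 0.173376, p_m = 0.666667, p_d = 0.159958
Discount per step: exp(-r*dt) = 0.987825
Stock lattice S(k, j) with j the centered position index:
  k=0: S(0,+0) = 0.8700
  k=1: S(1,-1) = 0.6886; S(1,+0) = 0.8700; S(1,+1) = 1.0992
  k=2: S(2,-2) = 0.5450; S(2,-1) = 0.6886; S(2,+0) = 0.8700; S(2,+1) = 1.0992; S(2,+2) = 1.3887
Terminal payoffs V(N, j) = max(S_T - K, 0):
  V(2,-2) = 0.000000; V(2,-1) = 0.000000; V(2,+0) = 0.000000; V(2,+1) = 0.199180; V(2,+2) = 0.488733
Backward induction: V(k, j) = exp(-r*dt) * [p_u * V(k+1, j+1) + p_m * V(k+1, j) + p_d * V(k+1, j-1)]
  V(1,-1) = exp(-r*dt) * [p_u*0.000000 + p_m*0.000000 + p_d*0.000000] = 0.000000
  V(1,+0) = exp(-r*dt) * [p_u*0.199180 + p_m*0.000000 + p_d*0.000000] = 0.034113
  V(1,+1) = exp(-r*dt) * [p_u*0.488733 + p_m*0.199180 + p_d*0.000000] = 0.214873
  V(0,+0) = exp(-r*dt) * [p_u*0.214873 + p_m*0.034113 + p_d*0.000000] = 0.059265

Answer: Price = V(0,0) = 0.0593


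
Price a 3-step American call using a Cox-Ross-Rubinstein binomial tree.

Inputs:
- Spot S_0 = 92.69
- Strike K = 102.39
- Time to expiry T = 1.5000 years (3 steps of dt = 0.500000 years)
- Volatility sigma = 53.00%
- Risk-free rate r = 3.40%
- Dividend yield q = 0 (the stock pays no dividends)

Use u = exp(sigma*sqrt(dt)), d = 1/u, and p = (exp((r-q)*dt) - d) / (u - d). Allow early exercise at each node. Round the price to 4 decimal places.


dt = T/N = 0.500000
u = exp(sigma*sqrt(dt)) = 1.454652; d = 1/u = 0.687450
p = (exp((r-q)*dt) - d) / (u - d) = 0.429738
Discount per step: exp(-r*dt) = 0.983144
Stock lattice S(k, i) with i counting down-moves:
  k=0: S(0,0) = 92.6900
  k=1: S(1,0) = 134.8317; S(1,1) = 63.7197
  k=2: S(2,0) = 196.1332; S(2,1) = 92.6900; S(2,2) = 43.8041
  k=3: S(3,0) = 285.3055; S(3,1) = 134.8317; S(3,2) = 63.7197; S(3,3) = 30.1131
Terminal payoffs V(N, i) = max(S_T - K, 0):
  V(3,0) = 182.915454; V(3,1) = 32.441680; V(3,2) = 0.000000; V(3,3) = 0.000000
Backward induction: V(k, i) = exp(-r*dt) * [p * V(k+1, i) + (1-p) * V(k+1, i+1)]; then take max(V_cont, immediate exercise) for American.
  V(2,0) = exp(-r*dt) * [p*182.915454 + (1-p)*32.441680] = 95.469071; exercise = 93.743153; V(2,0) = max -> 95.469071
  V(2,1) = exp(-r*dt) * [p*32.441680 + (1-p)*0.000000] = 13.706409; exercise = 0.000000; V(2,1) = max -> 13.706409
  V(2,2) = exp(-r*dt) * [p*0.000000 + (1-p)*0.000000] = 0.000000; exercise = 0.000000; V(2,2) = max -> 0.000000
  V(1,0) = exp(-r*dt) * [p*95.469071 + (1-p)*13.706409] = 48.019588; exercise = 32.441680; V(1,0) = max -> 48.019588
  V(1,1) = exp(-r*dt) * [p*13.706409 + (1-p)*0.000000] = 5.790873; exercise = 0.000000; V(1,1) = max -> 5.790873
  V(0,0) = exp(-r*dt) * [p*48.019588 + (1-p)*5.790873] = 23.534631; exercise = 0.000000; V(0,0) = max -> 23.534631

Answer: Price = V(0,0) = 23.5346


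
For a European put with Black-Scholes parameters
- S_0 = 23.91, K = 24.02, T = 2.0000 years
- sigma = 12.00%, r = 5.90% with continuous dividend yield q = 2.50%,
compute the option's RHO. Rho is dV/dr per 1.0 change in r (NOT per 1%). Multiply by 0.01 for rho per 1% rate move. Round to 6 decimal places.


Answer: Rho = -16.495258

Derivation:
d1 = 0.4584996147; d2 = 0.2887939872
phi(d1) = 0.3591376702; exp(-qT) = 0.9512294245; exp(-rT) = 0.8886960526
N(-d2) = 0.3863695168
Rho = -K*T*exp(-rT)*N(-d2) = -24.0200 * 2.0000 * 0.8886960526 * 0.3863695168 = -16.495258


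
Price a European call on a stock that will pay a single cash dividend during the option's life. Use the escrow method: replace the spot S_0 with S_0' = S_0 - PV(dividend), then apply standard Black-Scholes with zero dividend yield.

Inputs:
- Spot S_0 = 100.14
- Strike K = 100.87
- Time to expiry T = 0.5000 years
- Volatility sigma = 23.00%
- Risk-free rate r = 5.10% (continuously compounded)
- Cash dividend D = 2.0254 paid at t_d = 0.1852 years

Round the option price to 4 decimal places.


Answer: Price = 6.2686

Derivation:
PV(D) = D * exp(-r * t_d) = 2.0254 * 0.99059927 = 2.00635975
S_0' = S_0 - PV(D) = 100.1400 - 2.00635975 = 98.13364025
d1 = (ln(S_0'/K) + (r + sigma^2/2)*T) / (sigma*sqrt(T)) = 0.06900542
d2 = d1 - sigma*sqrt(T) = -0.09362914
exp(-rT) = 0.97482238
N(d1) = 0.52750735; N(d2) = 0.46270188
C = S_0' * N(d1) - K * exp(-rT) * N(d2) = 98.13364025 * 0.52750735 - 100.8700 * 0.97482238 * 0.46270188 = 6.2686


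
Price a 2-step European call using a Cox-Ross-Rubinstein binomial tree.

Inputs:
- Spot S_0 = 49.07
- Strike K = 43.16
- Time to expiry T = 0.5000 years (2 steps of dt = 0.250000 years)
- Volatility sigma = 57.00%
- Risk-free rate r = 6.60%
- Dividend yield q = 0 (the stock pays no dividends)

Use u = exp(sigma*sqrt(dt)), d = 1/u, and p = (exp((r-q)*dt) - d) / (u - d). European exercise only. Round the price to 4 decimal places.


Answer: Price = V(0,0) = 11.6905

Derivation:
dt = T/N = 0.250000
u = exp(sigma*sqrt(dt)) = 1.329762; d = 1/u = 0.752014
p = (exp((r-q)*dt) - d) / (u - d) = 0.458024
Discount per step: exp(-r*dt) = 0.983635
Stock lattice S(k, i) with i counting down-moves:
  k=0: S(0,0) = 49.0700
  k=1: S(1,0) = 65.2514; S(1,1) = 36.9013
  k=2: S(2,0) = 86.7689; S(2,1) = 49.0700; S(2,2) = 27.7503
Terminal payoffs V(N, i) = max(S_T - K, 0):
  V(2,0) = 43.608864; V(2,1) = 5.910000; V(2,2) = 0.000000
Backward induction: V(k, i) = exp(-r*dt) * [p * V(k+1, i) + (1-p) * V(k+1, i+1)].
  V(1,0) = exp(-r*dt) * [p*43.608864 + (1-p)*5.910000] = 22.797720
  V(1,1) = exp(-r*dt) * [p*5.910000 + (1-p)*0.000000] = 2.662627
  V(0,0) = exp(-r*dt) * [p*22.797720 + (1-p)*2.662627] = 11.690499
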